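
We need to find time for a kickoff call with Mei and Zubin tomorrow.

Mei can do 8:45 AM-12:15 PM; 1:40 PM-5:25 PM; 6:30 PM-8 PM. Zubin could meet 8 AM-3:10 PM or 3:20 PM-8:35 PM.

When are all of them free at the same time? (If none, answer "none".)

08:45-12:15, 13:40-15:10, 15:20-17:25, 18:30-20:00

Mei ∩ Zubin: 08:45-12:15, 13:40-15:10, 15:20-17:25, 18:30-20:00.
So the common availability across everyone is 08:45-12:15, 13:40-15:10, 15:20-17:25, 18:30-20:00.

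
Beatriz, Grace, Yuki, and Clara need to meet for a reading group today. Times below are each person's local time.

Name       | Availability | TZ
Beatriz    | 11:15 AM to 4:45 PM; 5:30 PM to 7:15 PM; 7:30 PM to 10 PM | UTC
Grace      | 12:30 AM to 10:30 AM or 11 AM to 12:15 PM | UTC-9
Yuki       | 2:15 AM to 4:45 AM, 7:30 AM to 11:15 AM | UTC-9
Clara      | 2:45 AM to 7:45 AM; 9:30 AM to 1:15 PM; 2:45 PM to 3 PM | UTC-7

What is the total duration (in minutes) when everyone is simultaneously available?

Beatriz in UTC: 11:15-16:45, 17:30-19:15, 19:30-22:00.
Grace in UTC: 09:30-19:30, 20:00-21:15 (add 9h to convert from UTC-9).
Yuki in UTC: 11:15-13:45, 16:30-20:15 (add 9h to convert from UTC-9).
Clara in UTC: 09:45-14:45, 16:30-20:15, 21:45-22:00 (add 7h to convert from UTC-7).
Beatriz ∩ Grace: 11:15-16:45, 17:30-19:15, 20:00-21:15.
Beatriz ∩ Grace ∩ Yuki: 11:15-13:45, 16:30-16:45, 17:30-19:15, 20:00-20:15.
Beatriz ∩ Grace ∩ Yuki ∩ Clara: 11:15-13:45, 16:30-16:45, 17:30-19:15, 20:00-20:15.
Summing the common windows: 150 + 15 + 105 + 15 = 285 minutes.

285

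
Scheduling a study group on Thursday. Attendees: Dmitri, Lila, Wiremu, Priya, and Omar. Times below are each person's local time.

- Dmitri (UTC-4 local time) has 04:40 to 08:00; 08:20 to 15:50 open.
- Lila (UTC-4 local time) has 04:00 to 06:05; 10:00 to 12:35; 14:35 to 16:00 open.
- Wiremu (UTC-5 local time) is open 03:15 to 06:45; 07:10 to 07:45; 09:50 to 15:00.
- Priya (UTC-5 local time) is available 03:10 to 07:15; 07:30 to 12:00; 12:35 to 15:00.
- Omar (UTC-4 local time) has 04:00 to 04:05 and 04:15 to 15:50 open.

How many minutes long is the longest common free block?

Dmitri in UTC: 08:40-12:00, 12:20-19:50 (add 4h to convert from UTC-4).
Lila in UTC: 08:00-10:05, 14:00-16:35, 18:35-20:00 (add 4h to convert from UTC-4).
Wiremu in UTC: 08:15-11:45, 12:10-12:45, 14:50-20:00 (add 5h to convert from UTC-5).
Priya in UTC: 08:10-12:15, 12:30-17:00, 17:35-20:00 (add 5h to convert from UTC-5).
Omar in UTC: 08:00-08:05, 08:15-19:50 (add 4h to convert from UTC-4).
Dmitri ∩ Lila: 08:40-10:05, 14:00-16:35, 18:35-19:50.
Dmitri ∩ Lila ∩ Wiremu: 08:40-10:05, 14:50-16:35, 18:35-19:50.
Dmitri ∩ Lila ∩ Wiremu ∩ Priya: 08:40-10:05, 14:50-16:35, 18:35-19:50.
Dmitri ∩ Lila ∩ Wiremu ∩ Priya ∩ Omar: 08:40-10:05, 14:50-16:35, 18:35-19:50.
The longest is 14:50-16:35 at 105 minutes.

105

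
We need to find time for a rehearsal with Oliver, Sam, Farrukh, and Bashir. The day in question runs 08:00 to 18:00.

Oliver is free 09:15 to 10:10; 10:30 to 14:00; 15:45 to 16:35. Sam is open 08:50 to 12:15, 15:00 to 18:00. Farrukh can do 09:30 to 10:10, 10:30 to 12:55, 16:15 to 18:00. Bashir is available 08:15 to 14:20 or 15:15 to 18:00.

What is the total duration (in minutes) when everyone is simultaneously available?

Oliver ∩ Sam: 09:15-10:10, 10:30-12:15, 15:45-16:35.
Oliver ∩ Sam ∩ Farrukh: 09:30-10:10, 10:30-12:15, 16:15-16:35.
Oliver ∩ Sam ∩ Farrukh ∩ Bashir: 09:30-10:10, 10:30-12:15, 16:15-16:35.
Summing the common windows: 40 + 105 + 20 = 165 minutes.

165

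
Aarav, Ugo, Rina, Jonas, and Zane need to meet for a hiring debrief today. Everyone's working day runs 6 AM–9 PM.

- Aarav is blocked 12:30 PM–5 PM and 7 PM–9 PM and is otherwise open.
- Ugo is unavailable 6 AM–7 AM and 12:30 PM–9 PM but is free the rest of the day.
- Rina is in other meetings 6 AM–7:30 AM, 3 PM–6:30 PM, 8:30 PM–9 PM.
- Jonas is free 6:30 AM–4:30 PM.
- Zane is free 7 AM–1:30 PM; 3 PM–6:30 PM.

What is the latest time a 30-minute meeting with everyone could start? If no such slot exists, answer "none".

Aarav free: 06:00-12:30, 17:00-19:00 (invert busy blocks within the working day).
Ugo free: 07:00-12:30 (invert busy blocks within the working day).
Rina free: 07:30-15:00, 18:30-20:30 (invert busy blocks within the working day).
Jonas free: 06:30-16:30.
Zane free: 07:00-13:30, 15:00-18:30.
Aarav ∩ Ugo: 07:00-12:30.
Aarav ∩ Ugo ∩ Rina: 07:30-12:30.
Aarav ∩ Ugo ∩ Rina ∩ Jonas: 07:30-12:30.
Aarav ∩ Ugo ∩ Rina ∩ Jonas ∩ Zane: 07:30-12:30.
The last common window of at least 30 minutes is 07:30-12:30; a 30-minute meeting can start as late as 12:00 and still end by 12:30.

12:00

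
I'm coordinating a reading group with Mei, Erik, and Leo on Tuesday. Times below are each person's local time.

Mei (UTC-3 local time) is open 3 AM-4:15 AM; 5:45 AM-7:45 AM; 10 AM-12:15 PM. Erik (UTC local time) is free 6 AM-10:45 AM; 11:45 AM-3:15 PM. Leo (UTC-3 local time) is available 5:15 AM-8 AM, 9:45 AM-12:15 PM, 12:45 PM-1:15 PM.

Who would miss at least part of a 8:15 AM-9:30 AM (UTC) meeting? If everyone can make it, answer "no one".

Mei

Mei in UTC: 06:00-07:15, 08:45-10:45, 13:00-15:15 (add 3h to convert from UTC-3).
Erik in UTC: 06:00-10:45, 11:45-15:15.
Leo in UTC: 08:15-11:00, 12:45-15:15, 15:45-16:15 (add 3h to convert from UTC-3).
Mei: not fully free for 08:15-09:30. Erik: free for 08:15-09:30. Leo: free for 08:15-09:30.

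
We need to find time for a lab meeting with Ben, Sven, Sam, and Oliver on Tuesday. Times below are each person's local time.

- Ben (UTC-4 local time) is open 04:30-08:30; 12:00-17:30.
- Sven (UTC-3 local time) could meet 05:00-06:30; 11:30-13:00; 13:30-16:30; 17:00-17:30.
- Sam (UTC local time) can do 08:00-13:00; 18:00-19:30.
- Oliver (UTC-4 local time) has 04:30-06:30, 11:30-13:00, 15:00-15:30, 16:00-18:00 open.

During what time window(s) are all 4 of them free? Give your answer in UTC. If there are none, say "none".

Ben in UTC: 08:30-12:30, 16:00-21:30 (add 4h to convert from UTC-4).
Sven in UTC: 08:00-09:30, 14:30-16:00, 16:30-19:30, 20:00-20:30 (add 3h to convert from UTC-3).
Sam in UTC: 08:00-13:00, 18:00-19:30.
Oliver in UTC: 08:30-10:30, 15:30-17:00, 19:00-19:30, 20:00-22:00 (add 4h to convert from UTC-4).
Ben ∩ Sven: 08:30-09:30, 16:30-19:30, 20:00-20:30.
Ben ∩ Sven ∩ Sam: 08:30-09:30, 18:00-19:30.
Ben ∩ Sven ∩ Sam ∩ Oliver: 08:30-09:30, 19:00-19:30.

08:30-09:30, 19:00-19:30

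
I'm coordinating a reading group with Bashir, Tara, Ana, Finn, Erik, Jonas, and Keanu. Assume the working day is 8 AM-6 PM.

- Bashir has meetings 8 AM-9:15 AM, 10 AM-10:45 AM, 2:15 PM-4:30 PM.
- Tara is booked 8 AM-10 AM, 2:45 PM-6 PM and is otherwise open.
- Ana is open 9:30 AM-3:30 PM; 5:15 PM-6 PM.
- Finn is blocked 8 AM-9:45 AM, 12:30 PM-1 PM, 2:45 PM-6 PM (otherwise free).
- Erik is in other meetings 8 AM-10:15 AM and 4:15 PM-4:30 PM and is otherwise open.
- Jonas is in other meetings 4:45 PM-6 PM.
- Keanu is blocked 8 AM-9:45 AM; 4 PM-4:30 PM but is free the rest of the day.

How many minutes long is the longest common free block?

Bashir free: 09:15-10:00, 10:45-14:15, 16:30-18:00 (invert busy blocks within the working day).
Tara free: 10:00-14:45 (invert busy blocks within the working day).
Ana free: 09:30-15:30, 17:15-18:00.
Finn free: 09:45-12:30, 13:00-14:45 (invert busy blocks within the working day).
Erik free: 10:15-16:15, 16:30-18:00 (invert busy blocks within the working day).
Jonas free: 08:00-16:45 (invert busy blocks within the working day).
Keanu free: 09:45-16:00, 16:30-18:00 (invert busy blocks within the working day).
Bashir ∩ Tara: 10:45-14:15.
Bashir ∩ Tara ∩ Ana: 10:45-14:15.
Bashir ∩ Tara ∩ Ana ∩ Finn: 10:45-12:30, 13:00-14:15.
Bashir ∩ Tara ∩ Ana ∩ Finn ∩ Erik: 10:45-12:30, 13:00-14:15.
Bashir ∩ Tara ∩ Ana ∩ Finn ∩ Erik ∩ Jonas: 10:45-12:30, 13:00-14:15.
Bashir ∩ Tara ∩ Ana ∩ Finn ∩ Erik ∩ Jonas ∩ Keanu: 10:45-12:30, 13:00-14:15.
Those are the intersection windows.
The longest is 10:45-12:30 at 105 minutes.

105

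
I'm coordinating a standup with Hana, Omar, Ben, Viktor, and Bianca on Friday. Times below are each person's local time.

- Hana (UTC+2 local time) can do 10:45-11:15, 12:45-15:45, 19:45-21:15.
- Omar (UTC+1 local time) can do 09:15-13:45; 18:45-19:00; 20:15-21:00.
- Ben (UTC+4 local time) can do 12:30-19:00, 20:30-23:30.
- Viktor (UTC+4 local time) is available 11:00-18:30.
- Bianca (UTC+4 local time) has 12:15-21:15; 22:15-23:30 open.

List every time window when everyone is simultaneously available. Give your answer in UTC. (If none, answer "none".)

Hana in UTC: 08:45-09:15, 10:45-13:45, 17:45-19:15 (subtract 2h to convert from UTC+2).
Omar in UTC: 08:15-12:45, 17:45-18:00, 19:15-20:00 (subtract 1h to convert from UTC+1).
Ben in UTC: 08:30-15:00, 16:30-19:30 (subtract 4h to convert from UTC+4).
Viktor in UTC: 07:00-14:30 (subtract 4h to convert from UTC+4).
Bianca in UTC: 08:15-17:15, 18:15-19:30 (subtract 4h to convert from UTC+4).
Hana ∩ Omar: 08:45-09:15, 10:45-12:45, 17:45-18:00.
Hana ∩ Omar ∩ Ben: 08:45-09:15, 10:45-12:45, 17:45-18:00.
Hana ∩ Omar ∩ Ben ∩ Viktor: 08:45-09:15, 10:45-12:45.
Hana ∩ Omar ∩ Ben ∩ Viktor ∩ Bianca: 08:45-09:15, 10:45-12:45.

08:45-09:15, 10:45-12:45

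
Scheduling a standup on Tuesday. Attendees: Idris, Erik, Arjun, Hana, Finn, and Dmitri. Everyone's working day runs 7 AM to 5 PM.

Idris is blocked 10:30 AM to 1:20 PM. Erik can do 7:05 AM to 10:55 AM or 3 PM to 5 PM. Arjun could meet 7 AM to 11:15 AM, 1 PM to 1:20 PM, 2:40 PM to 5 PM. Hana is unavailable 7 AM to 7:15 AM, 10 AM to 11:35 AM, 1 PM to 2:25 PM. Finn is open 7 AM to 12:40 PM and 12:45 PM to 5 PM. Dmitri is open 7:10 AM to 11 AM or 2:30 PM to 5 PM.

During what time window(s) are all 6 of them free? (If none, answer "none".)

Idris free: 07:00-10:30, 13:20-17:00 (invert busy blocks within the working day).
Erik free: 07:05-10:55, 15:00-17:00.
Arjun free: 07:00-11:15, 13:00-13:20, 14:40-17:00.
Hana free: 07:15-10:00, 11:35-13:00, 14:25-17:00 (invert busy blocks within the working day).
Finn free: 07:00-12:40, 12:45-17:00.
Dmitri free: 07:10-11:00, 14:30-17:00.
Idris ∩ Erik: 07:05-10:30, 15:00-17:00.
Idris ∩ Erik ∩ Arjun: 07:05-10:30, 15:00-17:00.
Idris ∩ Erik ∩ Arjun ∩ Hana: 07:15-10:00, 15:00-17:00.
Idris ∩ Erik ∩ Arjun ∩ Hana ∩ Finn: 07:15-10:00, 15:00-17:00.
Idris ∩ Erik ∩ Arjun ∩ Hana ∩ Finn ∩ Dmitri: 07:15-10:00, 15:00-17:00.

07:15-10:00, 15:00-17:00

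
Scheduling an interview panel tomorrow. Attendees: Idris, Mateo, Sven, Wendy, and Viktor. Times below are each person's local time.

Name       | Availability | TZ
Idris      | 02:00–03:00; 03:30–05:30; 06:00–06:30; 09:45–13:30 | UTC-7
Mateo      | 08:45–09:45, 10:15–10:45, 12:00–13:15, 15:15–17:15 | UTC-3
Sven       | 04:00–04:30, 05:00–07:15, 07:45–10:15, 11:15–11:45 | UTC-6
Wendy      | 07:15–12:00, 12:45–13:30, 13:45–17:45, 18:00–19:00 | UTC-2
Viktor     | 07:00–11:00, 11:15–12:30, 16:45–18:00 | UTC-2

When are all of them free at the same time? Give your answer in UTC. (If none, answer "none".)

Idris in UTC: 09:00-10:00, 10:30-12:30, 13:00-13:30, 16:45-20:30 (add 7h to convert from UTC-7).
Mateo in UTC: 11:45-12:45, 13:15-13:45, 15:00-16:15, 18:15-20:15 (add 3h to convert from UTC-3).
Sven in UTC: 10:00-10:30, 11:00-13:15, 13:45-16:15, 17:15-17:45 (add 6h to convert from UTC-6).
Wendy in UTC: 09:15-14:00, 14:45-15:30, 15:45-19:45, 20:00-21:00 (add 2h to convert from UTC-2).
Viktor in UTC: 09:00-13:00, 13:15-14:30, 18:45-20:00 (add 2h to convert from UTC-2).
Idris ∩ Mateo: 11:45-12:30, 13:15-13:30, 18:15-20:15.
Idris ∩ Mateo ∩ Sven: 11:45-12:30.
Idris ∩ Mateo ∩ Sven ∩ Wendy: 11:45-12:30.
Idris ∩ Mateo ∩ Sven ∩ Wendy ∩ Viktor: 11:45-12:30.
Those are the intersection windows.

11:45-12:30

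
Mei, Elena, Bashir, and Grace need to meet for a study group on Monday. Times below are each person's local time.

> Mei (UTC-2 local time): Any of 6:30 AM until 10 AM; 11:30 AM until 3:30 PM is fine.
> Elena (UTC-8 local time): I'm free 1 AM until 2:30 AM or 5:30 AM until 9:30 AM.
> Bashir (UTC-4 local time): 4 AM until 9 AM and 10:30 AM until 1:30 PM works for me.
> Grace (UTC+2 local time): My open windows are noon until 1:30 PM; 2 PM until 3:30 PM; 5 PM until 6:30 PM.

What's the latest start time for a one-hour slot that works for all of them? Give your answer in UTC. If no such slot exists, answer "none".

Mei in UTC: 08:30-12:00, 13:30-17:30 (add 2h to convert from UTC-2).
Elena in UTC: 09:00-10:30, 13:30-17:30 (add 8h to convert from UTC-8).
Bashir in UTC: 08:00-13:00, 14:30-17:30 (add 4h to convert from UTC-4).
Grace in UTC: 10:00-11:30, 12:00-13:30, 15:00-16:30 (subtract 2h to convert from UTC+2).
Mei ∩ Elena: 09:00-10:30, 13:30-17:30.
Mei ∩ Elena ∩ Bashir: 09:00-10:30, 14:30-17:30.
Mei ∩ Elena ∩ Bashir ∩ Grace: 10:00-10:30, 15:00-16:30.
So the common availability across everyone is 10:00-10:30, 15:00-16:30.
The last common window of at least 60 minutes is 15:00-16:30; a 60-minute meeting can start as late as 15:30 and still end by 16:30.

15:30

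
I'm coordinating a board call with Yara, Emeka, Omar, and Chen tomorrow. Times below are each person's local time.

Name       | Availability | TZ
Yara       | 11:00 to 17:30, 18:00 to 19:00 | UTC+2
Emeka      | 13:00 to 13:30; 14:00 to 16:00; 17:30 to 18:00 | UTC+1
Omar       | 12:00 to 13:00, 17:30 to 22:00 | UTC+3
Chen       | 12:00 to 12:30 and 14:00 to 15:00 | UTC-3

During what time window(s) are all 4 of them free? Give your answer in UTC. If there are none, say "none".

none

Yara in UTC: 09:00-15:30, 16:00-17:00 (subtract 2h to convert from UTC+2).
Emeka in UTC: 12:00-12:30, 13:00-15:00, 16:30-17:00 (subtract 1h to convert from UTC+1).
Omar in UTC: 09:00-10:00, 14:30-19:00 (subtract 3h to convert from UTC+3).
Chen in UTC: 15:00-15:30, 17:00-18:00 (add 3h to convert from UTC-3).
Yara ∩ Emeka: 12:00-12:30, 13:00-15:00, 16:30-17:00.
Yara ∩ Emeka ∩ Omar: 14:30-15:00, 16:30-17:00.
Yara ∩ Emeka ∩ Omar ∩ Chen: ∅.
There is no time when everyone is free.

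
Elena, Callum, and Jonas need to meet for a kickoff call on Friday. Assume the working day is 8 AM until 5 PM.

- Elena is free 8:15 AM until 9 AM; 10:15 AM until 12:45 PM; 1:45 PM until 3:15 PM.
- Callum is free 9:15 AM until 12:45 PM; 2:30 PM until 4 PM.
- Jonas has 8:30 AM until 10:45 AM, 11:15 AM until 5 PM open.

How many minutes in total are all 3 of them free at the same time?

Elena ∩ Callum: 10:15-12:45, 14:30-15:15.
Elena ∩ Callum ∩ Jonas: 10:15-10:45, 11:15-12:45, 14:30-15:15.
So the common availability across everyone is 10:15-10:45, 11:15-12:45, 14:30-15:15.
Summing the common windows: 30 + 90 + 45 = 165 minutes.

165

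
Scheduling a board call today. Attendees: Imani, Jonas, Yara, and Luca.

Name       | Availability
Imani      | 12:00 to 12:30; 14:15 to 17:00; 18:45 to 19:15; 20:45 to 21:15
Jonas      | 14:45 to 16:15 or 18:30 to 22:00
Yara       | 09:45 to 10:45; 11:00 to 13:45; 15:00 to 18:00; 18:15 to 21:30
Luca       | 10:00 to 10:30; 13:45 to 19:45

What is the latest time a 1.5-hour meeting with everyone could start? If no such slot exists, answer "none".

Imani ∩ Jonas: 14:45-16:15, 18:45-19:15, 20:45-21:15.
Imani ∩ Jonas ∩ Yara: 15:00-16:15, 18:45-19:15, 20:45-21:15.
Imani ∩ Jonas ∩ Yara ∩ Luca: 15:00-16:15, 18:45-19:15.
Those are the intersection windows.
No common window is at least 90 minutes long.

none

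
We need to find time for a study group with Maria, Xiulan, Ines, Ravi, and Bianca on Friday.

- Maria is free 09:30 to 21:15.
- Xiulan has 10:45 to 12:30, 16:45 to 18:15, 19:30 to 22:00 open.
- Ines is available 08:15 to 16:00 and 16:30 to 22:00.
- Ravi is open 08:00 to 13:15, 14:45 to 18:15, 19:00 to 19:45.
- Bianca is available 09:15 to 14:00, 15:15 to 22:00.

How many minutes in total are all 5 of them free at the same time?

Maria ∩ Xiulan: 10:45-12:30, 16:45-18:15, 19:30-21:15.
Maria ∩ Xiulan ∩ Ines: 10:45-12:30, 16:45-18:15, 19:30-21:15.
Maria ∩ Xiulan ∩ Ines ∩ Ravi: 10:45-12:30, 16:45-18:15, 19:30-19:45.
Maria ∩ Xiulan ∩ Ines ∩ Ravi ∩ Bianca: 10:45-12:30, 16:45-18:15, 19:30-19:45.
Summing the common windows: 105 + 90 + 15 = 210 minutes.

210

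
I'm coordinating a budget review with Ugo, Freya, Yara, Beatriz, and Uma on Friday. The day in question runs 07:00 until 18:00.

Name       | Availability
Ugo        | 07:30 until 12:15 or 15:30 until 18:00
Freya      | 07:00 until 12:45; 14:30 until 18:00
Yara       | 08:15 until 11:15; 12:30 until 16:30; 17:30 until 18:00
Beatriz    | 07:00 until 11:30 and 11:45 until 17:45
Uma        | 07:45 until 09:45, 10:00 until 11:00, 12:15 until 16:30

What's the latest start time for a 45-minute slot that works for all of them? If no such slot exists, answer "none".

Ugo ∩ Freya: 07:30-12:15, 15:30-18:00.
Ugo ∩ Freya ∩ Yara: 08:15-11:15, 15:30-16:30, 17:30-18:00.
Ugo ∩ Freya ∩ Yara ∩ Beatriz: 08:15-11:15, 15:30-16:30, 17:30-17:45.
Ugo ∩ Freya ∩ Yara ∩ Beatriz ∩ Uma: 08:15-09:45, 10:00-11:00, 15:30-16:30.
The last common window of at least 45 minutes is 15:30-16:30; a 45-minute meeting can start as late as 15:45 and still end by 16:30.

15:45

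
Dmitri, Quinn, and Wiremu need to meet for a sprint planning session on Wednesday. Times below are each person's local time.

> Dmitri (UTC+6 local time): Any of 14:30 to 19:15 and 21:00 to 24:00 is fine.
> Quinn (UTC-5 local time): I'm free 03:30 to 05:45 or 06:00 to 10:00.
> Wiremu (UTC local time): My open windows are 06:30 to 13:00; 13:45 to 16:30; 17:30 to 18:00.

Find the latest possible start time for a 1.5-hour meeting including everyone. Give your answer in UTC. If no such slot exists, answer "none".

Dmitri in UTC: 08:30-13:15, 15:00-18:00 (subtract 6h to convert from UTC+6).
Quinn in UTC: 08:30-10:45, 11:00-15:00 (add 5h to convert from UTC-5).
Wiremu in UTC: 06:30-13:00, 13:45-16:30, 17:30-18:00.
Dmitri ∩ Quinn: 08:30-10:45, 11:00-13:15.
Dmitri ∩ Quinn ∩ Wiremu: 08:30-10:45, 11:00-13:00.
So the common availability across everyone is 08:30-10:45, 11:00-13:00.
The last common window of at least 90 minutes is 11:00-13:00; a 90-minute meeting can start as late as 11:30 and still end by 13:00.

11:30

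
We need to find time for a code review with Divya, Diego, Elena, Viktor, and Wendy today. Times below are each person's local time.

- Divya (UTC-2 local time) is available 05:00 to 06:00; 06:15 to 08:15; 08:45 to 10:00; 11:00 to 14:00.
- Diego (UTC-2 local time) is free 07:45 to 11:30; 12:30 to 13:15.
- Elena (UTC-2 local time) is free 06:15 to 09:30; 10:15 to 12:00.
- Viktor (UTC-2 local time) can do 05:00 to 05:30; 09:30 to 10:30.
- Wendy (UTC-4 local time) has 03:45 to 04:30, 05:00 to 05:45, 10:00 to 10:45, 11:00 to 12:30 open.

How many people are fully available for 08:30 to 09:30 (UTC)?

2

Divya in UTC: 07:00-08:00, 08:15-10:15, 10:45-12:00, 13:00-16:00 (add 2h to convert from UTC-2).
Diego in UTC: 09:45-13:30, 14:30-15:15 (add 2h to convert from UTC-2).
Elena in UTC: 08:15-11:30, 12:15-14:00 (add 2h to convert from UTC-2).
Viktor in UTC: 07:00-07:30, 11:30-12:30 (add 2h to convert from UTC-2).
Wendy in UTC: 07:45-08:30, 09:00-09:45, 14:00-14:45, 15:00-16:30 (add 4h to convert from UTC-4).
Divya and Elena can make the full 08:30-09:30 slot — that's 2.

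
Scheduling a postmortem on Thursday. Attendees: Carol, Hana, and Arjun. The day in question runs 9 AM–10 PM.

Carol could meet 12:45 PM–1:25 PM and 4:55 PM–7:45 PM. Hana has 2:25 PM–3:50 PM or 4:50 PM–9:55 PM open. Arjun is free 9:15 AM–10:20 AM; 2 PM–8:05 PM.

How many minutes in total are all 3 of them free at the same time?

170

Carol ∩ Hana: 16:55-19:45.
Carol ∩ Hana ∩ Arjun: 16:55-19:45.
Those are the intersection windows.
That's a single block of 170 minutes.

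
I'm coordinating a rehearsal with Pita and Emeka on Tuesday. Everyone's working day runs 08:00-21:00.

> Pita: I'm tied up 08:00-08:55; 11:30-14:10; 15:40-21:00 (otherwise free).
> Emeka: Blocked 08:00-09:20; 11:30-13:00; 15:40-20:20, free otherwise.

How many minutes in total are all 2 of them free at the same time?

Pita free: 08:55-11:30, 14:10-15:40 (invert busy blocks within the working day).
Emeka free: 09:20-11:30, 13:00-15:40, 20:20-21:00 (invert busy blocks within the working day).
Pita ∩ Emeka: 09:20-11:30, 14:10-15:40.
Summing the common windows: 130 + 90 = 220 minutes.

220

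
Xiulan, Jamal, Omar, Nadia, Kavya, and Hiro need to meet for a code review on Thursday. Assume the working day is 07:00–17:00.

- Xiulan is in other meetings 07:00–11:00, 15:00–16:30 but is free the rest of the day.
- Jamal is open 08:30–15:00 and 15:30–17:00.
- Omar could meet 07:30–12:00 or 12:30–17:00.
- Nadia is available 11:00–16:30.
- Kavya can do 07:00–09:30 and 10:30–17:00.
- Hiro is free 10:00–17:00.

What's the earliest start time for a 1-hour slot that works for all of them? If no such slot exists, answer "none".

11:00

Xiulan free: 11:00-15:00, 16:30-17:00 (invert busy blocks within the working day).
Jamal free: 08:30-15:00, 15:30-17:00.
Omar free: 07:30-12:00, 12:30-17:00.
Nadia free: 11:00-16:30.
Kavya free: 07:00-09:30, 10:30-17:00.
Hiro free: 10:00-17:00.
Xiulan ∩ Jamal: 11:00-15:00, 16:30-17:00.
Xiulan ∩ Jamal ∩ Omar: 11:00-12:00, 12:30-15:00, 16:30-17:00.
Xiulan ∩ Jamal ∩ Omar ∩ Nadia: 11:00-12:00, 12:30-15:00.
Xiulan ∩ Jamal ∩ Omar ∩ Nadia ∩ Kavya: 11:00-12:00, 12:30-15:00.
Xiulan ∩ Jamal ∩ Omar ∩ Nadia ∩ Kavya ∩ Hiro: 11:00-12:00, 12:30-15:00.
So the common availability across everyone is 11:00-12:00, 12:30-15:00.
The first common window of at least 60 minutes is 11:00-12:00, so the earliest start is 11:00.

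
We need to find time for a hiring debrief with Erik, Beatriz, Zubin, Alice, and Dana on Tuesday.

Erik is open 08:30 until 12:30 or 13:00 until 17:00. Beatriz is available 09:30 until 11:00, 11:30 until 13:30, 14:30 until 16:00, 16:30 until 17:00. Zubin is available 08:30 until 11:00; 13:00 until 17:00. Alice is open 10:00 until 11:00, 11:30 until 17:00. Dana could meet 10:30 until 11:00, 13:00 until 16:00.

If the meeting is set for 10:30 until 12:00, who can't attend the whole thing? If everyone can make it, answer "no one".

Erik: free for 10:30-12:00. Beatriz: not fully free for 10:30-12:00. Zubin: not fully free for 10:30-12:00. Alice: not fully free for 10:30-12:00. Dana: not fully free for 10:30-12:00.

Alice, Beatriz, Dana, Zubin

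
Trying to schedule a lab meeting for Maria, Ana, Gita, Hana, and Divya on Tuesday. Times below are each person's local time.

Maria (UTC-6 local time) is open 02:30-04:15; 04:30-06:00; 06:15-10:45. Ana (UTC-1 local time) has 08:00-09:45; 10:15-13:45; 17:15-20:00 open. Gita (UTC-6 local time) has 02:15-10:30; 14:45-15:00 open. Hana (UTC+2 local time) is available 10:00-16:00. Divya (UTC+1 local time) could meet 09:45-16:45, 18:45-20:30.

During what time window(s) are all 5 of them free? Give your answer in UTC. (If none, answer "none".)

Maria in UTC: 08:30-10:15, 10:30-12:00, 12:15-16:45 (add 6h to convert from UTC-6).
Ana in UTC: 09:00-10:45, 11:15-14:45, 18:15-21:00 (add 1h to convert from UTC-1).
Gita in UTC: 08:15-16:30, 20:45-21:00 (add 6h to convert from UTC-6).
Hana in UTC: 08:00-14:00 (subtract 2h to convert from UTC+2).
Divya in UTC: 08:45-15:45, 17:45-19:30 (subtract 1h to convert from UTC+1).
Maria ∩ Ana: 09:00-10:15, 10:30-10:45, 11:15-12:00, 12:15-14:45.
Maria ∩ Ana ∩ Gita: 09:00-10:15, 10:30-10:45, 11:15-12:00, 12:15-14:45.
Maria ∩ Ana ∩ Gita ∩ Hana: 09:00-10:15, 10:30-10:45, 11:15-12:00, 12:15-14:00.
Maria ∩ Ana ∩ Gita ∩ Hana ∩ Divya: 09:00-10:15, 10:30-10:45, 11:15-12:00, 12:15-14:00.

09:00-10:15, 10:30-10:45, 11:15-12:00, 12:15-14:00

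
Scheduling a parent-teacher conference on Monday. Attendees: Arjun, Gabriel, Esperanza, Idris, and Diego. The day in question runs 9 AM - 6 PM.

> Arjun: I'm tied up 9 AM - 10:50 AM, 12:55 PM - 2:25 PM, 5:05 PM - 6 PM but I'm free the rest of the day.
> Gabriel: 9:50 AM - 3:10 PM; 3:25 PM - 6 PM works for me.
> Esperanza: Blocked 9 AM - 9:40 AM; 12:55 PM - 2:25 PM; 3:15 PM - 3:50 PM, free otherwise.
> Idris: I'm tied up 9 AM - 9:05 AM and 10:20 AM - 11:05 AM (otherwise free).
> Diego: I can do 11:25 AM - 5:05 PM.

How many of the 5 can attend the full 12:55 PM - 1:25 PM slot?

3

Arjun free: 10:50-12:55, 14:25-17:05 (invert busy blocks within the working day).
Gabriel free: 09:50-15:10, 15:25-18:00.
Esperanza free: 09:40-12:55, 14:25-15:15, 15:50-18:00 (invert busy blocks within the working day).
Idris free: 09:05-10:20, 11:05-18:00 (invert busy blocks within the working day).
Diego free: 11:25-17:05.
Gabriel, Idris, and Diego can make the full 12:55-13:25 slot — that's 3.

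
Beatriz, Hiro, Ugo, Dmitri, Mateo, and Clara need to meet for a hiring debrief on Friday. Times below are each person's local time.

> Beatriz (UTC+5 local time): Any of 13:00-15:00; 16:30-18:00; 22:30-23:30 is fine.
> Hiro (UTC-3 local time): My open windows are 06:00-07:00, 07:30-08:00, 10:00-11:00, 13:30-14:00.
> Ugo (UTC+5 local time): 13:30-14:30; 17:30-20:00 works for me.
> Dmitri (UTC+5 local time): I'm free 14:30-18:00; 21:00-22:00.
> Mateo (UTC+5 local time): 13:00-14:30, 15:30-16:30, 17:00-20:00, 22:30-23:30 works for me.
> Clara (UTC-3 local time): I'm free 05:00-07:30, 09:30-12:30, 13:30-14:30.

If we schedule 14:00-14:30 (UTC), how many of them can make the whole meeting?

3

Beatriz in UTC: 08:00-10:00, 11:30-13:00, 17:30-18:30 (subtract 5h to convert from UTC+5).
Hiro in UTC: 09:00-10:00, 10:30-11:00, 13:00-14:00, 16:30-17:00 (add 3h to convert from UTC-3).
Ugo in UTC: 08:30-09:30, 12:30-15:00 (subtract 5h to convert from UTC+5).
Dmitri in UTC: 09:30-13:00, 16:00-17:00 (subtract 5h to convert from UTC+5).
Mateo in UTC: 08:00-09:30, 10:30-11:30, 12:00-15:00, 17:30-18:30 (subtract 5h to convert from UTC+5).
Clara in UTC: 08:00-10:30, 12:30-15:30, 16:30-17:30 (add 3h to convert from UTC-3).
Ugo, Mateo, and Clara can make the full 14:00-14:30 slot — that's 3.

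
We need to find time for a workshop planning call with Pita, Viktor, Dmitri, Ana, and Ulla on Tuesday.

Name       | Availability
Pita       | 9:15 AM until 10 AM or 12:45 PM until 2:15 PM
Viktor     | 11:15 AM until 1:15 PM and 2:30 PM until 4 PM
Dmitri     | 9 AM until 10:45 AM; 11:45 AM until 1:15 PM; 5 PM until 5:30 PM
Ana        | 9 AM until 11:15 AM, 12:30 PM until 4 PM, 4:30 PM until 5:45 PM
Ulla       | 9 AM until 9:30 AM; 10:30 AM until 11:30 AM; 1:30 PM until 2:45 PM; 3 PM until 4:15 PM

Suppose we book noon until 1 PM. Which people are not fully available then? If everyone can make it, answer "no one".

Pita: not fully free for 12:00-13:00. Viktor: free for 12:00-13:00. Dmitri: free for 12:00-13:00. Ana: not fully free for 12:00-13:00. Ulla: not fully free for 12:00-13:00.

Ana, Pita, Ulla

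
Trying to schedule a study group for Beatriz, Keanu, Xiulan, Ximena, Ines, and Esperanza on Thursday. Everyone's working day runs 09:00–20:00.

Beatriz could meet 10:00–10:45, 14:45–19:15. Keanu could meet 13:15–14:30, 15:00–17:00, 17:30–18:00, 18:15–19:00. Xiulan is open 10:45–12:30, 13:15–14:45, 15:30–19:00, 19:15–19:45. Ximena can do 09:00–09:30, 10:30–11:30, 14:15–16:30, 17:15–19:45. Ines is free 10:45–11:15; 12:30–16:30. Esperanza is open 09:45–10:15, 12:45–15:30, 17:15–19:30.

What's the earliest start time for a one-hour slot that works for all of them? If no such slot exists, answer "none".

none

Beatriz ∩ Keanu: 15:00-17:00, 17:30-18:00, 18:15-19:00.
Beatriz ∩ Keanu ∩ Xiulan: 15:30-17:00, 17:30-18:00, 18:15-19:00.
Beatriz ∩ Keanu ∩ Xiulan ∩ Ximena: 15:30-16:30, 17:30-18:00, 18:15-19:00.
Beatriz ∩ Keanu ∩ Xiulan ∩ Ximena ∩ Ines: 15:30-16:30.
Beatriz ∩ Keanu ∩ Xiulan ∩ Ximena ∩ Ines ∩ Esperanza: ∅.
There is no time when everyone is free.
No common window is at least 60 minutes long.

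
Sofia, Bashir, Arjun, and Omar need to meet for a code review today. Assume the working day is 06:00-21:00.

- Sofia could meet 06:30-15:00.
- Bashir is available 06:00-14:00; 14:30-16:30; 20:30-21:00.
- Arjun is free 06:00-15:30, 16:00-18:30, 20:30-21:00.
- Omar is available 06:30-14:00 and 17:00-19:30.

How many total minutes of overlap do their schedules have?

450

Sofia ∩ Bashir: 06:30-14:00, 14:30-15:00.
Sofia ∩ Bashir ∩ Arjun: 06:30-14:00, 14:30-15:00.
Sofia ∩ Bashir ∩ Arjun ∩ Omar: 06:30-14:00.
That's a single block of 450 minutes.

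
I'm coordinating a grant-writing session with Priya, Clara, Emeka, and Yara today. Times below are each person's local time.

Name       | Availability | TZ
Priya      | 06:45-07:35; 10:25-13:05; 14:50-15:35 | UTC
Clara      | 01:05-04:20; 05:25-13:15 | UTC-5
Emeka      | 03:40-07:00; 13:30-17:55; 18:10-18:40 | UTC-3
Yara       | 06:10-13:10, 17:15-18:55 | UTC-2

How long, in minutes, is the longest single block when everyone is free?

Priya in UTC: 06:45-07:35, 10:25-13:05, 14:50-15:35.
Clara in UTC: 06:05-09:20, 10:25-18:15 (add 5h to convert from UTC-5).
Emeka in UTC: 06:40-10:00, 16:30-20:55, 21:10-21:40 (add 3h to convert from UTC-3).
Yara in UTC: 08:10-15:10, 19:15-20:55 (add 2h to convert from UTC-2).
Priya ∩ Clara: 06:45-07:35, 10:25-13:05, 14:50-15:35.
Priya ∩ Clara ∩ Emeka: 06:45-07:35.
Priya ∩ Clara ∩ Emeka ∩ Yara: ∅.
There is no time when everyone is free.
No common window exists, so the longest block is 0 minutes.

0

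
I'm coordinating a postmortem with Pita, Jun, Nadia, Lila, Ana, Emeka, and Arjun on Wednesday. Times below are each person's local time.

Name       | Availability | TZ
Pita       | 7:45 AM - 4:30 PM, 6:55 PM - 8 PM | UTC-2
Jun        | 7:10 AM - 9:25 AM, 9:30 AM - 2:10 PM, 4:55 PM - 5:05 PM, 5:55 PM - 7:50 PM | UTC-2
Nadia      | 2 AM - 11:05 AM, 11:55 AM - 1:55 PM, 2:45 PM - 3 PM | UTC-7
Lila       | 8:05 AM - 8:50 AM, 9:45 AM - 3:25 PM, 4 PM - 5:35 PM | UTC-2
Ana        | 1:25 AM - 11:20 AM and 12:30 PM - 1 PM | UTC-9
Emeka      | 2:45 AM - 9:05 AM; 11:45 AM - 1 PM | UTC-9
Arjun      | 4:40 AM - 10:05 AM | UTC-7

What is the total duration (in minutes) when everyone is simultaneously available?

265

Pita in UTC: 09:45-18:30, 20:55-22:00 (add 2h to convert from UTC-2).
Jun in UTC: 09:10-11:25, 11:30-16:10, 18:55-19:05, 19:55-21:50 (add 2h to convert from UTC-2).
Nadia in UTC: 09:00-18:05, 18:55-20:55, 21:45-22:00 (add 7h to convert from UTC-7).
Lila in UTC: 10:05-10:50, 11:45-17:25, 18:00-19:35 (add 2h to convert from UTC-2).
Ana in UTC: 10:25-20:20, 21:30-22:00 (add 9h to convert from UTC-9).
Emeka in UTC: 11:45-18:05, 20:45-22:00 (add 9h to convert from UTC-9).
Arjun in UTC: 11:40-17:05 (add 7h to convert from UTC-7).
Pita ∩ Jun: 09:45-11:25, 11:30-16:10, 20:55-21:50.
Pita ∩ Jun ∩ Nadia: 09:45-11:25, 11:30-16:10, 21:45-21:50.
Pita ∩ Jun ∩ Nadia ∩ Lila: 10:05-10:50, 11:45-16:10.
Pita ∩ Jun ∩ Nadia ∩ Lila ∩ Ana: 10:25-10:50, 11:45-16:10.
Pita ∩ Jun ∩ Nadia ∩ Lila ∩ Ana ∩ Emeka: 11:45-16:10.
Pita ∩ Jun ∩ Nadia ∩ Lila ∩ Ana ∩ Emeka ∩ Arjun: 11:45-16:10.
That's a single block of 265 minutes.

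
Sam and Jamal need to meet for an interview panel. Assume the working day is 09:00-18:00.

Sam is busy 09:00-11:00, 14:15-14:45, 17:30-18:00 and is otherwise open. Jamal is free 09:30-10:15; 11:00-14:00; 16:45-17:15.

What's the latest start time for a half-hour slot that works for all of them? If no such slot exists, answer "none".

16:45

Sam free: 11:00-14:15, 14:45-17:30 (invert busy blocks within the working day).
Jamal free: 09:30-10:15, 11:00-14:00, 16:45-17:15.
Sam ∩ Jamal: 11:00-14:00, 16:45-17:15.
Those are the intersection windows.
The last common window of at least 30 minutes is 16:45-17:15; a 30-minute meeting can start as late as 16:45 and still end by 17:15.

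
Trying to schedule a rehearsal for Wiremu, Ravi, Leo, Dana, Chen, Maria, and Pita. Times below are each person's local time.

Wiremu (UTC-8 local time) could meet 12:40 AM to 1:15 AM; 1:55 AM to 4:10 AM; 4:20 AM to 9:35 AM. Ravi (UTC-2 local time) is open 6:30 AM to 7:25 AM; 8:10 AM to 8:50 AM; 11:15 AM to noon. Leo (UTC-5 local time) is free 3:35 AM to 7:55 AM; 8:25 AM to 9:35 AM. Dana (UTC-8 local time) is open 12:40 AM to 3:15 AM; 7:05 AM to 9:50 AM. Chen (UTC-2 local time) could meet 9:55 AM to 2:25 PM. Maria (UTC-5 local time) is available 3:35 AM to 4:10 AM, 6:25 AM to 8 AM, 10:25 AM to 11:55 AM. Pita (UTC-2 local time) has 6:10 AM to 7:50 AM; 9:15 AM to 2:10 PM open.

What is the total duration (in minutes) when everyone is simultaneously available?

Wiremu in UTC: 08:40-09:15, 09:55-12:10, 12:20-17:35 (add 8h to convert from UTC-8).
Ravi in UTC: 08:30-09:25, 10:10-10:50, 13:15-14:00 (add 2h to convert from UTC-2).
Leo in UTC: 08:35-12:55, 13:25-14:35 (add 5h to convert from UTC-5).
Dana in UTC: 08:40-11:15, 15:05-17:50 (add 8h to convert from UTC-8).
Chen in UTC: 11:55-16:25 (add 2h to convert from UTC-2).
Maria in UTC: 08:35-09:10, 11:25-13:00, 15:25-16:55 (add 5h to convert from UTC-5).
Pita in UTC: 08:10-09:50, 11:15-16:10 (add 2h to convert from UTC-2).
Wiremu ∩ Ravi: 08:40-09:15, 10:10-10:50, 13:15-14:00.
Wiremu ∩ Ravi ∩ Leo: 08:40-09:15, 10:10-10:50, 13:25-14:00.
Wiremu ∩ Ravi ∩ Leo ∩ Dana: 08:40-09:15, 10:10-10:50.
Wiremu ∩ Ravi ∩ Leo ∩ Dana ∩ Chen: ∅.
Wiremu ∩ Ravi ∩ Leo ∩ Dana ∩ Chen ∩ Maria: ∅.
Wiremu ∩ Ravi ∩ Leo ∩ Dana ∩ Chen ∩ Maria ∩ Pita: ∅.
There is no time when everyone is free.
There is no common window, so the total is 0 minutes.

0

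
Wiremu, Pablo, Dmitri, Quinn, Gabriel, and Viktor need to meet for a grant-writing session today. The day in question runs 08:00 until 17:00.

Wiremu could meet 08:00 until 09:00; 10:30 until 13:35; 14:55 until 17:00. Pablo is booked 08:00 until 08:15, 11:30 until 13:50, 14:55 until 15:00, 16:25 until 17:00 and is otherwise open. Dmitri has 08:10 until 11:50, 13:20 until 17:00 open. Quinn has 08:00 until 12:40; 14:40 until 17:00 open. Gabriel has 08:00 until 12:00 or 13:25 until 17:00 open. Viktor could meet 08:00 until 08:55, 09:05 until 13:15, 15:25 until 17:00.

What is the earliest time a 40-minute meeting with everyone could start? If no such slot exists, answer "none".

08:15

Wiremu free: 08:00-09:00, 10:30-13:35, 14:55-17:00.
Pablo free: 08:15-11:30, 13:50-14:55, 15:00-16:25 (invert busy blocks within the working day).
Dmitri free: 08:10-11:50, 13:20-17:00.
Quinn free: 08:00-12:40, 14:40-17:00.
Gabriel free: 08:00-12:00, 13:25-17:00.
Viktor free: 08:00-08:55, 09:05-13:15, 15:25-17:00.
Wiremu ∩ Pablo: 08:15-09:00, 10:30-11:30, 15:00-16:25.
Wiremu ∩ Pablo ∩ Dmitri: 08:15-09:00, 10:30-11:30, 15:00-16:25.
Wiremu ∩ Pablo ∩ Dmitri ∩ Quinn: 08:15-09:00, 10:30-11:30, 15:00-16:25.
Wiremu ∩ Pablo ∩ Dmitri ∩ Quinn ∩ Gabriel: 08:15-09:00, 10:30-11:30, 15:00-16:25.
Wiremu ∩ Pablo ∩ Dmitri ∩ Quinn ∩ Gabriel ∩ Viktor: 08:15-08:55, 10:30-11:30, 15:25-16:25.
Those are the intersection windows.
The first common window of at least 40 minutes is 08:15-08:55, so the earliest start is 08:15.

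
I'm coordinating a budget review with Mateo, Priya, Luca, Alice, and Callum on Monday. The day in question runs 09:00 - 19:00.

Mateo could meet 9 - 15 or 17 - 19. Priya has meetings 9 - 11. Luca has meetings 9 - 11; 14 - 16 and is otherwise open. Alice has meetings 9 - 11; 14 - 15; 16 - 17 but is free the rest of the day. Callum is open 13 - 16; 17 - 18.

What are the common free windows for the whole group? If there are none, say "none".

13:00-14:00, 17:00-18:00

Mateo free: 09:00-15:00, 17:00-19:00.
Priya free: 11:00-19:00 (invert busy blocks within the working day).
Luca free: 11:00-14:00, 16:00-19:00 (invert busy blocks within the working day).
Alice free: 11:00-14:00, 15:00-16:00, 17:00-19:00 (invert busy blocks within the working day).
Callum free: 13:00-16:00, 17:00-18:00.
Mateo ∩ Priya: 11:00-15:00, 17:00-19:00.
Mateo ∩ Priya ∩ Luca: 11:00-14:00, 17:00-19:00.
Mateo ∩ Priya ∩ Luca ∩ Alice: 11:00-14:00, 17:00-19:00.
Mateo ∩ Priya ∩ Luca ∩ Alice ∩ Callum: 13:00-14:00, 17:00-18:00.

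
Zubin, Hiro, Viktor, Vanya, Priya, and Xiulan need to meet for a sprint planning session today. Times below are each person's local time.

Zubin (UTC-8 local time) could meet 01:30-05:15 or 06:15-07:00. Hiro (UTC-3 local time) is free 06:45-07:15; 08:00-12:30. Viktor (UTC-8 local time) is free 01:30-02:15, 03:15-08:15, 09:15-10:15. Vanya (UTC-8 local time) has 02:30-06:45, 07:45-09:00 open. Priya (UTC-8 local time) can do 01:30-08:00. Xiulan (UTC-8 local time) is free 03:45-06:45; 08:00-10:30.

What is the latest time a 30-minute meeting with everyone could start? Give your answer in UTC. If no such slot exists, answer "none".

14:15

Zubin in UTC: 09:30-13:15, 14:15-15:00 (add 8h to convert from UTC-8).
Hiro in UTC: 09:45-10:15, 11:00-15:30 (add 3h to convert from UTC-3).
Viktor in UTC: 09:30-10:15, 11:15-16:15, 17:15-18:15 (add 8h to convert from UTC-8).
Vanya in UTC: 10:30-14:45, 15:45-17:00 (add 8h to convert from UTC-8).
Priya in UTC: 09:30-16:00 (add 8h to convert from UTC-8).
Xiulan in UTC: 11:45-14:45, 16:00-18:30 (add 8h to convert from UTC-8).
Zubin ∩ Hiro: 09:45-10:15, 11:00-13:15, 14:15-15:00.
Zubin ∩ Hiro ∩ Viktor: 09:45-10:15, 11:15-13:15, 14:15-15:00.
Zubin ∩ Hiro ∩ Viktor ∩ Vanya: 11:15-13:15, 14:15-14:45.
Zubin ∩ Hiro ∩ Viktor ∩ Vanya ∩ Priya: 11:15-13:15, 14:15-14:45.
Zubin ∩ Hiro ∩ Viktor ∩ Vanya ∩ Priya ∩ Xiulan: 11:45-13:15, 14:15-14:45.
The last common window of at least 30 minutes is 14:15-14:45; a 30-minute meeting can start as late as 14:15 and still end by 14:45.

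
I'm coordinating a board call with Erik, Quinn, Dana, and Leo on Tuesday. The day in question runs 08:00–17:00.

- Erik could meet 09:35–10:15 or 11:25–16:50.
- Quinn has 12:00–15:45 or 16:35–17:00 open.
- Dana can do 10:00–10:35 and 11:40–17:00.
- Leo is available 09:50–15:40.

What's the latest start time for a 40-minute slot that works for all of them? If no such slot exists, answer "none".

15:00

Erik ∩ Quinn: 12:00-15:45, 16:35-16:50.
Erik ∩ Quinn ∩ Dana: 12:00-15:45, 16:35-16:50.
Erik ∩ Quinn ∩ Dana ∩ Leo: 12:00-15:40.
The last common window of at least 40 minutes is 12:00-15:40; a 40-minute meeting can start as late as 15:00 and still end by 15:40.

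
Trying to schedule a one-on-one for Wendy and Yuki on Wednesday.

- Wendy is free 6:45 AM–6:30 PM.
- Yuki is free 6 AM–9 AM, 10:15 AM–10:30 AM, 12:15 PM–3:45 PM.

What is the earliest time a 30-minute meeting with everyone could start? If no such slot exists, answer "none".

06:45

Wendy ∩ Yuki: 06:45-09:00, 10:15-10:30, 12:15-15:45.
The first common window of at least 30 minutes is 06:45-09:00, so the earliest start is 06:45.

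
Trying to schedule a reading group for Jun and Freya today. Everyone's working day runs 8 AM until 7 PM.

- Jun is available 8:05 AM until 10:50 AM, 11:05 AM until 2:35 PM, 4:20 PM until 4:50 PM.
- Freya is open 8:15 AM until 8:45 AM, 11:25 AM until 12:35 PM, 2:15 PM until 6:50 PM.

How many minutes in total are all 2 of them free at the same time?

150

Jun ∩ Freya: 08:15-08:45, 11:25-12:35, 14:15-14:35, 16:20-16:50.
Those are the intersection windows.
Summing the common windows: 30 + 70 + 20 + 30 = 150 minutes.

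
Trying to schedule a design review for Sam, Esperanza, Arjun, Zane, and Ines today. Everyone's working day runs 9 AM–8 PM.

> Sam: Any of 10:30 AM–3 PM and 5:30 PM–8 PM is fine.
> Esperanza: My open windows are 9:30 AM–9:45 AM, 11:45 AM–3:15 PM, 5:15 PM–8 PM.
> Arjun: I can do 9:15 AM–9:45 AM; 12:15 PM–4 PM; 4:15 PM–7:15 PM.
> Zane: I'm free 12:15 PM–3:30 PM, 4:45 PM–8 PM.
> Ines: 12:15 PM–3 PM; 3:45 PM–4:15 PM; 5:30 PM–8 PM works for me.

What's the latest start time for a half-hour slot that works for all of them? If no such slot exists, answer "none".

18:45

Sam ∩ Esperanza: 11:45-15:00, 17:30-20:00.
Sam ∩ Esperanza ∩ Arjun: 12:15-15:00, 17:30-19:15.
Sam ∩ Esperanza ∩ Arjun ∩ Zane: 12:15-15:00, 17:30-19:15.
Sam ∩ Esperanza ∩ Arjun ∩ Zane ∩ Ines: 12:15-15:00, 17:30-19:15.
Those are the intersection windows.
The last common window of at least 30 minutes is 17:30-19:15; a 30-minute meeting can start as late as 18:45 and still end by 19:15.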